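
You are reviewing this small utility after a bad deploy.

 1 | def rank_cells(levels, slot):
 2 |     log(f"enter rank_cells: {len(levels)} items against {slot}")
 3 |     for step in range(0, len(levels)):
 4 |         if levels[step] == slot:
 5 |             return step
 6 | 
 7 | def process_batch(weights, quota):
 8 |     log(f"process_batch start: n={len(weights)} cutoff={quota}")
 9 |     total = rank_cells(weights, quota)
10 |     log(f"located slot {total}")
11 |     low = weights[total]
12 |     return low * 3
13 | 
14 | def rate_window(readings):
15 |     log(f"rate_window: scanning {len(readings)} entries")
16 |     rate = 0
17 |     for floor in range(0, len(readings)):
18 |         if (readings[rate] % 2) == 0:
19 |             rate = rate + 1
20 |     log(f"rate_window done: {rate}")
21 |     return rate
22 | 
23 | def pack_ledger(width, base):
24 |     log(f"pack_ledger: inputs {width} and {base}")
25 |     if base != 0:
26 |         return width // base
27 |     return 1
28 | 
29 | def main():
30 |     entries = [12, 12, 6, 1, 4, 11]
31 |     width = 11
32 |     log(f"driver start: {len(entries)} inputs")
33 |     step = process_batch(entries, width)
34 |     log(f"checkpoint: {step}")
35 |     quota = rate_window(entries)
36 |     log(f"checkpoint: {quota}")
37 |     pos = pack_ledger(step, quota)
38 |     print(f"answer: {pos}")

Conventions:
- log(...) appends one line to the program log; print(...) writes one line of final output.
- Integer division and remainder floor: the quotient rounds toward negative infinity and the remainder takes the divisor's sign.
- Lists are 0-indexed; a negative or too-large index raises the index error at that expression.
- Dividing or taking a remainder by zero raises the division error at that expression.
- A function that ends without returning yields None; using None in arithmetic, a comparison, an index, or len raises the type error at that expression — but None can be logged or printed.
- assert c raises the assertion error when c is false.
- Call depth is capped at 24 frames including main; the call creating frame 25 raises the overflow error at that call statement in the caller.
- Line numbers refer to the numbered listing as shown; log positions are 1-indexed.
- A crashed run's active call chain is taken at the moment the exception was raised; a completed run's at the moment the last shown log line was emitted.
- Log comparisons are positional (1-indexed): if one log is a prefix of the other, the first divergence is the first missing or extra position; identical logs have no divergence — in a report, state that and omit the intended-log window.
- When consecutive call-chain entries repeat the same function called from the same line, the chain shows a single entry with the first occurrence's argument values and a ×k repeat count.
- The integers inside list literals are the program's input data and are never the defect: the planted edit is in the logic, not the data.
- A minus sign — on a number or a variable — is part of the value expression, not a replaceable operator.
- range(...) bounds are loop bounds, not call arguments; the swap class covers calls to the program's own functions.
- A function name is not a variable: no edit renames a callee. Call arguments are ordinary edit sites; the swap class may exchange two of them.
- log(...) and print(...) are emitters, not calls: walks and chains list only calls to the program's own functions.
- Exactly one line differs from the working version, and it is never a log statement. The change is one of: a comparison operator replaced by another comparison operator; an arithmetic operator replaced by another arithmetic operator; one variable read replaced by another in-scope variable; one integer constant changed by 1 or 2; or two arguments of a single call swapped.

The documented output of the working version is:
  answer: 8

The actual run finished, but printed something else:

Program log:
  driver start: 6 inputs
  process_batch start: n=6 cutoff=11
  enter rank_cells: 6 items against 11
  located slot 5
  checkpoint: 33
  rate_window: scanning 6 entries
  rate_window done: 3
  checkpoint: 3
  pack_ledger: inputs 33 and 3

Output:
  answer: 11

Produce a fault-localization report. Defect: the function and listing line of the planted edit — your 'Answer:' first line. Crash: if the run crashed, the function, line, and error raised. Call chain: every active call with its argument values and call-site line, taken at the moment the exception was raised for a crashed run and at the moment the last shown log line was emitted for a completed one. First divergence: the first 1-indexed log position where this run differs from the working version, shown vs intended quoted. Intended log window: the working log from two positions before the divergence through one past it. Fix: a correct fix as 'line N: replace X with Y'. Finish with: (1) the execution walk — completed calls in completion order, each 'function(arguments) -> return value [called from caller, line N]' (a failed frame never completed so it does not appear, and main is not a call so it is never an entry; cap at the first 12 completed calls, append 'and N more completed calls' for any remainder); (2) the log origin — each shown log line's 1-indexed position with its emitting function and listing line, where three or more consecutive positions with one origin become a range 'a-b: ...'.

Answer: the defect is in rate_window at line 18.
Core observation: Everything matches until log position 7, which reads 'rate_window done: 3' in place of 'rate_window done: 4'.
Call chain: main -> pack_ledger(33, 3) (called at line 37).
First divergence: position 7 — the shown line 'rate_window done: 3' should read 'rate_window done: 4'.
Intended log window:
  5: checkpoint: 33
  6: rate_window: scanning 6 entries
  7: rate_window done: 4
  8: checkpoint: 4
Execution walk:
  rank_cells([12, 12, 6, 1, 4, 11], 11) -> 5  [called from process_batch, line 9]
  process_batch([12, 12, 6, 1, 4, 11], 11) -> 33  [called from main, line 33]
  rate_window([12, 12, 6, 1, 4, 11]) -> 3  [called from main, line 35]
  pack_ledger(33, 3) -> 11  [called from main, line 37]
Log line origins:
  1: emitted by main (line 32)
  2: emitted by process_batch (line 8)
  3: emitted by rank_cells (line 2)
  4: emitted by process_batch (line 10)
  5: emitted by main (line 34)
  6: emitted by rate_window (line 15)
  7: emitted by rate_window (line 20)
  8: emitted by main (line 36)
  9: emitted by pack_ledger (line 24)
A correct fix: line 18: replace `rate` with `floor`.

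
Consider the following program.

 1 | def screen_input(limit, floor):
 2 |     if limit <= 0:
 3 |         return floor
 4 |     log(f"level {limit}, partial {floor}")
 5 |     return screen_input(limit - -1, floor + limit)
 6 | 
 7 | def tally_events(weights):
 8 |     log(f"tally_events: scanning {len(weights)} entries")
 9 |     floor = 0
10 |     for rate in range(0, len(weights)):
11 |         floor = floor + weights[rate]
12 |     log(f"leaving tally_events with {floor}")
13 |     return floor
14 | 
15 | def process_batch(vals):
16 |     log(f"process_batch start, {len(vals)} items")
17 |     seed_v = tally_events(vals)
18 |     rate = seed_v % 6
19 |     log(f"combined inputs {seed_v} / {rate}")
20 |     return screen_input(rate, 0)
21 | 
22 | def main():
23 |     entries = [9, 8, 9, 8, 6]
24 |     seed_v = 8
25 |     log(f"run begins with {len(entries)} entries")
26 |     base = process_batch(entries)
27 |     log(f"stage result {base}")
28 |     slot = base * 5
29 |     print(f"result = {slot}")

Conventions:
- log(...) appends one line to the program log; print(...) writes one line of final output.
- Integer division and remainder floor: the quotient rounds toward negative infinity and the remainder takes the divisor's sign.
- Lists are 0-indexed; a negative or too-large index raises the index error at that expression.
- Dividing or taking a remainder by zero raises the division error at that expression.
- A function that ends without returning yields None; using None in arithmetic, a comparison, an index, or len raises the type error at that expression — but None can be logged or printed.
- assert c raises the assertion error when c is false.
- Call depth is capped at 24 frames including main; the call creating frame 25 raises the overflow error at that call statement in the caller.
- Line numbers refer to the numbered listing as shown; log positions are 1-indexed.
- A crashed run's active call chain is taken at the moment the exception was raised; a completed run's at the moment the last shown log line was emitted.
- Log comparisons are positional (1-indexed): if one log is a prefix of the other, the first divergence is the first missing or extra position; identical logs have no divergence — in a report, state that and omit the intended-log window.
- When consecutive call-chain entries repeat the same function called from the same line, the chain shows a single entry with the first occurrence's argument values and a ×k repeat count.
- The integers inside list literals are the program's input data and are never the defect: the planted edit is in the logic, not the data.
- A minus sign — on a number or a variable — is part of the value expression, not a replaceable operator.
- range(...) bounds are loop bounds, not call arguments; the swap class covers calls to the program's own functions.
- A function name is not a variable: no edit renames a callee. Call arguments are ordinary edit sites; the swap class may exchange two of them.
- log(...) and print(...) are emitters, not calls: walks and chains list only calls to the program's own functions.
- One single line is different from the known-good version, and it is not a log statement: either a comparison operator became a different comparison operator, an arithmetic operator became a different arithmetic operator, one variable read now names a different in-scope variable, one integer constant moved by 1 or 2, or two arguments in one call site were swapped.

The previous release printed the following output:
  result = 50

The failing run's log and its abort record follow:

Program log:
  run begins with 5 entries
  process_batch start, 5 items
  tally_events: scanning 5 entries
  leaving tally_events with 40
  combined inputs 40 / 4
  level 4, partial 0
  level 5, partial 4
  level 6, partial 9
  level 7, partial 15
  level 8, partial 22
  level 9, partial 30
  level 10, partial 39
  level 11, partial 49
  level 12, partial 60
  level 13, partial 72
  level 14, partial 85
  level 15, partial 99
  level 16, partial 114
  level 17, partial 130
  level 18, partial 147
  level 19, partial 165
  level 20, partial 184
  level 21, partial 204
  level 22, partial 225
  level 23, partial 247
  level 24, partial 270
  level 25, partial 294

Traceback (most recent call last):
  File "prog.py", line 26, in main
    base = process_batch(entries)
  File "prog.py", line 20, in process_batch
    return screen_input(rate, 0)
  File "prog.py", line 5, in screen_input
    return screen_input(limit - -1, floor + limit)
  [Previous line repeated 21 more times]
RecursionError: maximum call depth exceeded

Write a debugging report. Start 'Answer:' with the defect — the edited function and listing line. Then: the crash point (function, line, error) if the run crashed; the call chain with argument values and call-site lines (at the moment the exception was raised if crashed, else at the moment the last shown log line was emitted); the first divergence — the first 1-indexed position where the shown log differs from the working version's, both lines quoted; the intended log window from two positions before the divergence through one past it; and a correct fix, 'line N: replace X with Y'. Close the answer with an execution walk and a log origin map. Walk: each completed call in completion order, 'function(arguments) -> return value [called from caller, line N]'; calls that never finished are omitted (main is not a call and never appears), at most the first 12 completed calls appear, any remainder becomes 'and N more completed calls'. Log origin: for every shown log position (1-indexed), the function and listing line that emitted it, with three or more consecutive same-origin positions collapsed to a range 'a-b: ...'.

Answer: the defect is in screen_input at line 5.
The tell: The earliest visible damage is log position 7 — 'level 5, partial 4' rather than the intended 'level 3, partial 4'.
Crash: screen_input, line 5, RecursionError.
Call chain: main -> process_batch([9, 8, 9, 8, 6]) (called at line 26) -> screen_input(4, 0) (called at line 20) -> screen_input(5, 4) (called at line 5) ×21.
First divergence: at position 7 the run shows 'level 5, partial 4' where the working version logs 'level 3, partial 4'.
Intended log window:
  5: combined inputs 40 / 4
  6: level 4, partial 0
  7: level 3, partial 4
  8: level 2, partial 7
Execution walk:
  tally_events([9, 8, 9, 8, 6]) -> 40  [called from process_batch, line 17]
Log line origins:
  1: from main, line 25
  2: from process_batch, line 16
  3: from tally_events, line 8
  4: from tally_events, line 12
  5: from process_batch, line 19
  6-27: from screen_input, line 4
A correct fix: line 5: replace `-1` with `1`.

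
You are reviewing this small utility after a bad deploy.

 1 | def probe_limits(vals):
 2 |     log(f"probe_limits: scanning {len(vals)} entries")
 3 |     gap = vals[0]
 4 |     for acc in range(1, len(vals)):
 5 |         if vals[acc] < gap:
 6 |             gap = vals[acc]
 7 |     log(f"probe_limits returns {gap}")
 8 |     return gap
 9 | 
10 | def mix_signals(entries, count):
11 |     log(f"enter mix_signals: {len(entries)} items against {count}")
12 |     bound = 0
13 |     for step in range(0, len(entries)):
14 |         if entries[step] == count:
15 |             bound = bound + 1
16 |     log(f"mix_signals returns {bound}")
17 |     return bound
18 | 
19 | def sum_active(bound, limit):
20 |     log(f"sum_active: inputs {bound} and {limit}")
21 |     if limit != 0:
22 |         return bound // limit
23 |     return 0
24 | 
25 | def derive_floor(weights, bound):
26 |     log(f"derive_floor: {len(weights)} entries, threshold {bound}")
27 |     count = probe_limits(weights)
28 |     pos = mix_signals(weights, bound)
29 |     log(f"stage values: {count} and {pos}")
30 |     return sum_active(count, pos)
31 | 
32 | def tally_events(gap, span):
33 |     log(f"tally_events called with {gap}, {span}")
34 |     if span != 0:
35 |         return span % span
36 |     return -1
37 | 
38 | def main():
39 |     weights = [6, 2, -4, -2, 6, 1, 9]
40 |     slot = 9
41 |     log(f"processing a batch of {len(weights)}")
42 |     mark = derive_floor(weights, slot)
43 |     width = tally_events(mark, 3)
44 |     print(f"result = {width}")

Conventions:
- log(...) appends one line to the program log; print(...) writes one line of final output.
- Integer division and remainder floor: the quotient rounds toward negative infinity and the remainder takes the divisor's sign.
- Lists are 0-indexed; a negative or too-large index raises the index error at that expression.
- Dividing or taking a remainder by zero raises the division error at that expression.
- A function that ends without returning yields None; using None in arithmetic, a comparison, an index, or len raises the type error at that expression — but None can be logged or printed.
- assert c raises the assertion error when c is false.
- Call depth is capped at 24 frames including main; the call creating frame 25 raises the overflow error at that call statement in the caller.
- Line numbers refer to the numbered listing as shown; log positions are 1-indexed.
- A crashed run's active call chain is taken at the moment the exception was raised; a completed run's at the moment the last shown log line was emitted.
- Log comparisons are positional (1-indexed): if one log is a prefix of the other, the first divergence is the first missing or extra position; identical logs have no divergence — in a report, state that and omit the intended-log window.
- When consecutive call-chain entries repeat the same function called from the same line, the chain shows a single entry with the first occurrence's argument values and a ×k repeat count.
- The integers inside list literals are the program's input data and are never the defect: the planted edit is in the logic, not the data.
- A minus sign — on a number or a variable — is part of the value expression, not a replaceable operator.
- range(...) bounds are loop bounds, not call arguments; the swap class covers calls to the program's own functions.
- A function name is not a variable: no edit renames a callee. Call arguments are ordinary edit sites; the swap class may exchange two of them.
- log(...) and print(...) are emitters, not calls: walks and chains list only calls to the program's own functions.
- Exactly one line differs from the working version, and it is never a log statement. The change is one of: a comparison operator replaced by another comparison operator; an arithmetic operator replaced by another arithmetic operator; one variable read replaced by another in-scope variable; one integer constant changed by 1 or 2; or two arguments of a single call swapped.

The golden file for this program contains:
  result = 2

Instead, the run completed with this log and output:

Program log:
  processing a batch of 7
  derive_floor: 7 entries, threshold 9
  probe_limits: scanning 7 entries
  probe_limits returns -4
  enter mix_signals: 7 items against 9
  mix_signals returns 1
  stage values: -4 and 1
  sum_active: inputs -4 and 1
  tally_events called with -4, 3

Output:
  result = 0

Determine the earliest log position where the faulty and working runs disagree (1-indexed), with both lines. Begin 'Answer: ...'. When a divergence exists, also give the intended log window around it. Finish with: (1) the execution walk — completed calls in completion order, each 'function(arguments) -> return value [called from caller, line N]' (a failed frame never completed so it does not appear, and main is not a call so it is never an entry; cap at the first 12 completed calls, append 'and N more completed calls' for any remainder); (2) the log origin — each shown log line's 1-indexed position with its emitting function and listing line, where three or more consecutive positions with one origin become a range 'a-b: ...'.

Answer: none — the logs agree in full.
Execution walk:
  probe_limits([6, 2, -4, -2, 6, 1, 9]) -> -4  [called from derive_floor, line 27]
  mix_signals([6, 2, -4, -2, 6, 1, 9], 9) -> 1  [called from derive_floor, line 28]
  sum_active(-4, 1) -> -4  [called from derive_floor, line 30]
  derive_floor([6, 2, -4, -2, 6, 1, 9], 9) -> -4  [called from main, line 42]
  tally_events(-4, 3) -> 0  [called from main, line 43]
Origin of each log line:
  1: logged in main at line 41
  2: logged in derive_floor at line 26
  3: logged in probe_limits at line 2
  4: logged in probe_limits at line 7
  5: logged in mix_signals at line 11
  6: logged in mix_signals at line 16
  7: logged in derive_floor at line 29
  8: logged in sum_active at line 20
  9: logged in tally_events at line 33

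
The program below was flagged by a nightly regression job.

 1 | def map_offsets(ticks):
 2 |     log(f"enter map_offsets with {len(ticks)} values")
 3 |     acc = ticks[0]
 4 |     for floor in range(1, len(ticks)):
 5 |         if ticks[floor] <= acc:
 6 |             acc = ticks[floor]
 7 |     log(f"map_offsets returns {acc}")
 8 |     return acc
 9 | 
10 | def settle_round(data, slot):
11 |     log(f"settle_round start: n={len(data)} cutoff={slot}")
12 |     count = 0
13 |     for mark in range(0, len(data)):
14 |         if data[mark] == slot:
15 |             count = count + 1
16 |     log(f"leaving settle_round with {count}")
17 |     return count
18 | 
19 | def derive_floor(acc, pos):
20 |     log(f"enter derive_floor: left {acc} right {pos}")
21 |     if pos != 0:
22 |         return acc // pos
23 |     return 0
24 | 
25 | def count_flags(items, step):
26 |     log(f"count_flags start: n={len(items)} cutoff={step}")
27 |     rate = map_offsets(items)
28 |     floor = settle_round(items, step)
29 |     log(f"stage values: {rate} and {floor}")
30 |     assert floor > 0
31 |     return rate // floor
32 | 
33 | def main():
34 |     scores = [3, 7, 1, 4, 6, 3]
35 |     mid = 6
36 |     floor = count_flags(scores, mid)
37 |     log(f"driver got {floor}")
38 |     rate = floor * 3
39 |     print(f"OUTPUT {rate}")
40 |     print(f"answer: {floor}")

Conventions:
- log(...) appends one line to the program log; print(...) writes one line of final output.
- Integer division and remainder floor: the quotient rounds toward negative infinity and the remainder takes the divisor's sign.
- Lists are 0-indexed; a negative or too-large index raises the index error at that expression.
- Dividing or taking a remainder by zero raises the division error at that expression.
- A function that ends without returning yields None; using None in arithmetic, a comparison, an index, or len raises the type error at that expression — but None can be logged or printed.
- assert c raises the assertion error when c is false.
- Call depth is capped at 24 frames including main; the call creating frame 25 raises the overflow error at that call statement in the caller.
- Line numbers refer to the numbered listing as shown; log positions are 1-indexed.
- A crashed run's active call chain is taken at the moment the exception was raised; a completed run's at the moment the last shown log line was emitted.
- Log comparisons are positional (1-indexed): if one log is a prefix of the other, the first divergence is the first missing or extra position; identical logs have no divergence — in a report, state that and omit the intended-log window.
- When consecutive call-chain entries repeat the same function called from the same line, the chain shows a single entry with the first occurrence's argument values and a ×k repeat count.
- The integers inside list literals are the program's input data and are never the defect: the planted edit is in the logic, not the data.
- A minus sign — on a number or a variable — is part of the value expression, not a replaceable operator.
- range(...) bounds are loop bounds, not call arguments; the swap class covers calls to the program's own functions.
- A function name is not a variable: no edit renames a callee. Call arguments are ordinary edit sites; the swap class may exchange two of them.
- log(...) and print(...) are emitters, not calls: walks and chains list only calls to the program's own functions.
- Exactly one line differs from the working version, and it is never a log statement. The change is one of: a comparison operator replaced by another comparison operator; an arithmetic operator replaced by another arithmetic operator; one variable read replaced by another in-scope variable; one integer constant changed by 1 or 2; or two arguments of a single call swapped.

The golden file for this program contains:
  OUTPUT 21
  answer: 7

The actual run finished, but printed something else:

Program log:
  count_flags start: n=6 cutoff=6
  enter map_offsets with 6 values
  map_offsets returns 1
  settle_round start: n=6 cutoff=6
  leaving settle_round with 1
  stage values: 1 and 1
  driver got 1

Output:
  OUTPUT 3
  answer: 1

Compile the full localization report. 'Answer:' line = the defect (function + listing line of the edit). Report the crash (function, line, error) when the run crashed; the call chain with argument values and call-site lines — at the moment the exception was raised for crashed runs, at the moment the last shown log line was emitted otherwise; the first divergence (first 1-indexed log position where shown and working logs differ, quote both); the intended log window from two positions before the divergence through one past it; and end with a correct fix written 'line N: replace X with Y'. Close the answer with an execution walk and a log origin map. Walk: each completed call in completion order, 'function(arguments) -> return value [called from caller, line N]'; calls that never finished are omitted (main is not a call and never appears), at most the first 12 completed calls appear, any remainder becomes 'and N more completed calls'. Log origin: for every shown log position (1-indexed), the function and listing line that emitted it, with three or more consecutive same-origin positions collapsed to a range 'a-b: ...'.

Answer: the defect is in map_offsets at line 5.
The tell: Everything matches until log position 3, which reads 'map_offsets returns 1' in place of 'map_offsets returns 7'.
Call chain: main.
First divergence: position 3; shown 'map_offsets returns 1' vs intended 'map_offsets returns 7'.
Intended log window:
  1: count_flags start: n=6 cutoff=6
  2: enter map_offsets with 6 values
  3: map_offsets returns 7
  4: settle_round start: n=6 cutoff=6
Execution walk:
  map_offsets([3, 7, 1, 4, 6, 3]) -> 1  [called from count_flags, line 27]
  settle_round([3, 7, 1, 4, 6, 3], 6) -> 1  [called from count_flags, line 28]
  count_flags([3, 7, 1, 4, 6, 3], 6) -> 1  [called from main, line 36]
Log origin:
  1: emitted by count_flags (line 26)
  2: emitted by map_offsets (line 2)
  3: emitted by map_offsets (line 7)
  4: emitted by settle_round (line 11)
  5: emitted by settle_round (line 16)
  6: emitted by count_flags (line 29)
  7: emitted by main (line 37)
A correct fix: line 5: replace `<=` with `>`.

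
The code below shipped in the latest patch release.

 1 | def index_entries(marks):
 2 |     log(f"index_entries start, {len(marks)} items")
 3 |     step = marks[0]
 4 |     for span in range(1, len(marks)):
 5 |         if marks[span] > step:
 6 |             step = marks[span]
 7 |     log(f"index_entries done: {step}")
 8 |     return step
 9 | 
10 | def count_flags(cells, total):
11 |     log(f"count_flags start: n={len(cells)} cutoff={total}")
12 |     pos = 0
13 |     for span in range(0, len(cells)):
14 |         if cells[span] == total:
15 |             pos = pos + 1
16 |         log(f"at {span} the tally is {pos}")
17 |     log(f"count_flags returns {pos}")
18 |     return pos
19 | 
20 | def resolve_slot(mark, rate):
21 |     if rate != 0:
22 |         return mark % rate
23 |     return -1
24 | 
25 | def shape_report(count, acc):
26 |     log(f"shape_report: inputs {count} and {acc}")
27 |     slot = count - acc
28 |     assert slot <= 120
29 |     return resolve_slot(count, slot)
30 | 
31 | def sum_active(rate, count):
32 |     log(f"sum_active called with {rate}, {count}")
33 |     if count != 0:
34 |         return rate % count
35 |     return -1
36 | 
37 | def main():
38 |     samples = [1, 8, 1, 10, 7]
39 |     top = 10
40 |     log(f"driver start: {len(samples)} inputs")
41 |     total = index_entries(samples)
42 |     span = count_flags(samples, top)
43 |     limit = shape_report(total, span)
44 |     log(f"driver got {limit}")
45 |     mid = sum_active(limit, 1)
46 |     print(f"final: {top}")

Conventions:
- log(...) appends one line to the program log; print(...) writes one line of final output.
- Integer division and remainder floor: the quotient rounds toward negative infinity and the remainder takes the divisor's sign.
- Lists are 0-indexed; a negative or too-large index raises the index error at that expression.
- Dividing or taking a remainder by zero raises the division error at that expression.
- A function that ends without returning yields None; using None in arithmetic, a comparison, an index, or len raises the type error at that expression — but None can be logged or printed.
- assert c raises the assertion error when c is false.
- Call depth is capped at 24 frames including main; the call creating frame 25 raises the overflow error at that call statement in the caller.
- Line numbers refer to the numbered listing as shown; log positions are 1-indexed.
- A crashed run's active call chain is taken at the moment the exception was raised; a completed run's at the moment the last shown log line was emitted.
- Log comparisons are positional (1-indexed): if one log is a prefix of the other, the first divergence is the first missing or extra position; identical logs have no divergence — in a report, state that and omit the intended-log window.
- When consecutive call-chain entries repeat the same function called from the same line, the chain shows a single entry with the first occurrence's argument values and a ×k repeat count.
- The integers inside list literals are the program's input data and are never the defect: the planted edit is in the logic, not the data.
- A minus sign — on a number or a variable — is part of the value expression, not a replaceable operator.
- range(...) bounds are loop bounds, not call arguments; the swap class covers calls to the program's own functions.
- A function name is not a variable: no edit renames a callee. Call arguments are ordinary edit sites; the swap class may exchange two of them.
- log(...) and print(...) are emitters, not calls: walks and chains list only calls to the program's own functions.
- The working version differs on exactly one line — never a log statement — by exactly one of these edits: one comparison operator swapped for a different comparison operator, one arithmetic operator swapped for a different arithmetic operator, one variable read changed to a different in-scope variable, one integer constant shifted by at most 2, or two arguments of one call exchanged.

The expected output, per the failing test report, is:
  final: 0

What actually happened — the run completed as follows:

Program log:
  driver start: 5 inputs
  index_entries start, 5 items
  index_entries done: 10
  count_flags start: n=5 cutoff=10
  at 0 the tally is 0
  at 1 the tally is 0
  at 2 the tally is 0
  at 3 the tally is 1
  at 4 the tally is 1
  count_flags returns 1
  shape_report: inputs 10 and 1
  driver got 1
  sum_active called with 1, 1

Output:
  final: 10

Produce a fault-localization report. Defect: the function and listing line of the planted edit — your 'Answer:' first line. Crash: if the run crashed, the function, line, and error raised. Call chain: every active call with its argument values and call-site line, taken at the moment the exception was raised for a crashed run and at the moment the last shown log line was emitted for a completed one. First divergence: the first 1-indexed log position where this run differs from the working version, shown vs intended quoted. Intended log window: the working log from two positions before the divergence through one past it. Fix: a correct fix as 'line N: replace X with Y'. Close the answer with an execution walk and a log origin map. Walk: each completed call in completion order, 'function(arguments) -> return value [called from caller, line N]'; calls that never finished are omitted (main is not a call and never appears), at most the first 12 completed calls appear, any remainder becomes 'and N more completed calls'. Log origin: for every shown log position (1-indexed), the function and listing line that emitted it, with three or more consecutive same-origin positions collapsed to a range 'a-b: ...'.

Answer: the defect is in main at line 46.
The tell: Nothing in the log betrays the bug — only the output does.
Call chain: main -> sum_active(1, 1) (called at line 45).
First divergence: none (the log streams are identical).
Execution walk:
  index_entries([1, 8, 1, 10, 7]) -> 10  [called from main, line 41]
  count_flags([1, 8, 1, 10, 7], 10) -> 1  [called from main, line 42]
  resolve_slot(10, 9) -> 1  [called from shape_report, line 29]
  shape_report(10, 1) -> 1  [called from main, line 43]
  sum_active(1, 1) -> 0  [called from main, line 45]
Log line origins:
  1: from main, line 40
  2: from index_entries, line 2
  3: from index_entries, line 7
  4: from count_flags, line 11
  5-9: from count_flags, line 16
  10: from count_flags, line 17
  11: from shape_report, line 26
  12: from main, line 44
  13: from sum_active, line 32
A correct fix: line 46: replace `top` with `mid`.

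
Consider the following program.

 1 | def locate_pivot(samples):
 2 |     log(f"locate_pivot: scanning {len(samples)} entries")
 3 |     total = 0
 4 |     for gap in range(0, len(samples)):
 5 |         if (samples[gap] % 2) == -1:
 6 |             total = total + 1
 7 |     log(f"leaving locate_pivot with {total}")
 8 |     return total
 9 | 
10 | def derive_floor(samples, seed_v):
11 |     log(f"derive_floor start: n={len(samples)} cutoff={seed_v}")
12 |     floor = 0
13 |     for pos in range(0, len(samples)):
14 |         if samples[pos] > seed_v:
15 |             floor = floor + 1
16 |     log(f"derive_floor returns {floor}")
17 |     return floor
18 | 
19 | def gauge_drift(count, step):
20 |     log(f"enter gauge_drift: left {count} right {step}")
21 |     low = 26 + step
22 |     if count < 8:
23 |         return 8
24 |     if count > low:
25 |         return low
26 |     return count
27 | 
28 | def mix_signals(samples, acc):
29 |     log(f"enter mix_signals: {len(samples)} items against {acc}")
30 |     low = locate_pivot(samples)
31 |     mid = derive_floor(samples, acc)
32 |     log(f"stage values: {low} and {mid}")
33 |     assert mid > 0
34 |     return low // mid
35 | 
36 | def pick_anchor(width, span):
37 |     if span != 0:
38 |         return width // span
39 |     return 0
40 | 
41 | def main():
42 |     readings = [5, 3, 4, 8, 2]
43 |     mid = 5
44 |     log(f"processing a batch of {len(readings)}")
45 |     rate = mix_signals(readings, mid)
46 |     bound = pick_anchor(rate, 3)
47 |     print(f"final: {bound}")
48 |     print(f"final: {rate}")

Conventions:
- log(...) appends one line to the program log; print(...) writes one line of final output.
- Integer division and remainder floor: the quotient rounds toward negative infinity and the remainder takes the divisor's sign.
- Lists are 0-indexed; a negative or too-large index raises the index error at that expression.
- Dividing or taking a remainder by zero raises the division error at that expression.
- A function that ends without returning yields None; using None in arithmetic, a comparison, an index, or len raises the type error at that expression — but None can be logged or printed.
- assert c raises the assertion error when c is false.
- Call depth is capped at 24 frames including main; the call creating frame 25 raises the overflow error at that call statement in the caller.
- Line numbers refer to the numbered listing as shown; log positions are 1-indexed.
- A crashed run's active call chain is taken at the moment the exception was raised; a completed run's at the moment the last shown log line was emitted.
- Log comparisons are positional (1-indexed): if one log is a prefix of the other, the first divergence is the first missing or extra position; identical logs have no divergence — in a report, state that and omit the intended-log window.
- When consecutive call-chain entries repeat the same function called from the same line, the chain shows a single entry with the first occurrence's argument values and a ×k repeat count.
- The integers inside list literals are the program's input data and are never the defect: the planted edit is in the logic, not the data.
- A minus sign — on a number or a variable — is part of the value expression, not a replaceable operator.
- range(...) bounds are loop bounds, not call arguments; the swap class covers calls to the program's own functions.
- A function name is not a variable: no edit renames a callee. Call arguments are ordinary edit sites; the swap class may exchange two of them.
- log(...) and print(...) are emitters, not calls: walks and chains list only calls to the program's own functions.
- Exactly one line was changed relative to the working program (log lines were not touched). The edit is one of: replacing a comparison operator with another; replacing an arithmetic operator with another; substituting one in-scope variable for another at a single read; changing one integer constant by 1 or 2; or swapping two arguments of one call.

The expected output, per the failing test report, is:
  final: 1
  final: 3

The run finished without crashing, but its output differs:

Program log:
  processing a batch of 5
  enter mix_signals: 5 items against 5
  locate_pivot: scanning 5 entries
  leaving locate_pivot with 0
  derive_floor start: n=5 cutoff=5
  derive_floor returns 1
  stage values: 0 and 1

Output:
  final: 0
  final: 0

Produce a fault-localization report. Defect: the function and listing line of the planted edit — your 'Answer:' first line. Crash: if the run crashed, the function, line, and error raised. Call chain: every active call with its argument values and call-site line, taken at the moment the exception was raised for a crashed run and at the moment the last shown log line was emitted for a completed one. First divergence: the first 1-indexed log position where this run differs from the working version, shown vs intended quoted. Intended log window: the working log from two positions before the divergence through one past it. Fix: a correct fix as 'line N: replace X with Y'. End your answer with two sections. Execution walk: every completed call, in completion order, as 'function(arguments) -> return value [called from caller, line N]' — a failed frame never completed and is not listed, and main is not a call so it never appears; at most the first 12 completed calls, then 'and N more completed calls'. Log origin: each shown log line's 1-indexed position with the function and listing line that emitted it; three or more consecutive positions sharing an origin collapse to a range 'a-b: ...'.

Answer: the defect is in locate_pivot at line 5.
Key fact: Log line 4 is where behavior first shows: 'leaving locate_pivot with 0' appears instead of 'leaving locate_pivot with 3'.
Call chain: main -> mix_signals([5, 3, 4, 8, 2], 5) (called at line 45).
First divergence: at position 4 the run shows 'leaving locate_pivot with 0' where the working version logs 'leaving locate_pivot with 3'.
Intended log window:
  2: enter mix_signals: 5 items against 5
  3: locate_pivot: scanning 5 entries
  4: leaving locate_pivot with 3
  5: derive_floor start: n=5 cutoff=5
Execution walk:
  locate_pivot([5, 3, 4, 8, 2]) -> 0  [called from mix_signals, line 30]
  derive_floor([5, 3, 4, 8, 2], 5) -> 1  [called from mix_signals, line 31]
  mix_signals([5, 3, 4, 8, 2], 5) -> 0  [called from main, line 45]
  pick_anchor(0, 3) -> 0  [called from main, line 46]
Origin of each log line:
  1: logged in main at line 44
  2: logged in mix_signals at line 29
  3: logged in locate_pivot at line 2
  4: logged in locate_pivot at line 7
  5: logged in derive_floor at line 11
  6: logged in derive_floor at line 16
  7: logged in mix_signals at line 32
A correct fix: line 5: replace `-1` with `0`.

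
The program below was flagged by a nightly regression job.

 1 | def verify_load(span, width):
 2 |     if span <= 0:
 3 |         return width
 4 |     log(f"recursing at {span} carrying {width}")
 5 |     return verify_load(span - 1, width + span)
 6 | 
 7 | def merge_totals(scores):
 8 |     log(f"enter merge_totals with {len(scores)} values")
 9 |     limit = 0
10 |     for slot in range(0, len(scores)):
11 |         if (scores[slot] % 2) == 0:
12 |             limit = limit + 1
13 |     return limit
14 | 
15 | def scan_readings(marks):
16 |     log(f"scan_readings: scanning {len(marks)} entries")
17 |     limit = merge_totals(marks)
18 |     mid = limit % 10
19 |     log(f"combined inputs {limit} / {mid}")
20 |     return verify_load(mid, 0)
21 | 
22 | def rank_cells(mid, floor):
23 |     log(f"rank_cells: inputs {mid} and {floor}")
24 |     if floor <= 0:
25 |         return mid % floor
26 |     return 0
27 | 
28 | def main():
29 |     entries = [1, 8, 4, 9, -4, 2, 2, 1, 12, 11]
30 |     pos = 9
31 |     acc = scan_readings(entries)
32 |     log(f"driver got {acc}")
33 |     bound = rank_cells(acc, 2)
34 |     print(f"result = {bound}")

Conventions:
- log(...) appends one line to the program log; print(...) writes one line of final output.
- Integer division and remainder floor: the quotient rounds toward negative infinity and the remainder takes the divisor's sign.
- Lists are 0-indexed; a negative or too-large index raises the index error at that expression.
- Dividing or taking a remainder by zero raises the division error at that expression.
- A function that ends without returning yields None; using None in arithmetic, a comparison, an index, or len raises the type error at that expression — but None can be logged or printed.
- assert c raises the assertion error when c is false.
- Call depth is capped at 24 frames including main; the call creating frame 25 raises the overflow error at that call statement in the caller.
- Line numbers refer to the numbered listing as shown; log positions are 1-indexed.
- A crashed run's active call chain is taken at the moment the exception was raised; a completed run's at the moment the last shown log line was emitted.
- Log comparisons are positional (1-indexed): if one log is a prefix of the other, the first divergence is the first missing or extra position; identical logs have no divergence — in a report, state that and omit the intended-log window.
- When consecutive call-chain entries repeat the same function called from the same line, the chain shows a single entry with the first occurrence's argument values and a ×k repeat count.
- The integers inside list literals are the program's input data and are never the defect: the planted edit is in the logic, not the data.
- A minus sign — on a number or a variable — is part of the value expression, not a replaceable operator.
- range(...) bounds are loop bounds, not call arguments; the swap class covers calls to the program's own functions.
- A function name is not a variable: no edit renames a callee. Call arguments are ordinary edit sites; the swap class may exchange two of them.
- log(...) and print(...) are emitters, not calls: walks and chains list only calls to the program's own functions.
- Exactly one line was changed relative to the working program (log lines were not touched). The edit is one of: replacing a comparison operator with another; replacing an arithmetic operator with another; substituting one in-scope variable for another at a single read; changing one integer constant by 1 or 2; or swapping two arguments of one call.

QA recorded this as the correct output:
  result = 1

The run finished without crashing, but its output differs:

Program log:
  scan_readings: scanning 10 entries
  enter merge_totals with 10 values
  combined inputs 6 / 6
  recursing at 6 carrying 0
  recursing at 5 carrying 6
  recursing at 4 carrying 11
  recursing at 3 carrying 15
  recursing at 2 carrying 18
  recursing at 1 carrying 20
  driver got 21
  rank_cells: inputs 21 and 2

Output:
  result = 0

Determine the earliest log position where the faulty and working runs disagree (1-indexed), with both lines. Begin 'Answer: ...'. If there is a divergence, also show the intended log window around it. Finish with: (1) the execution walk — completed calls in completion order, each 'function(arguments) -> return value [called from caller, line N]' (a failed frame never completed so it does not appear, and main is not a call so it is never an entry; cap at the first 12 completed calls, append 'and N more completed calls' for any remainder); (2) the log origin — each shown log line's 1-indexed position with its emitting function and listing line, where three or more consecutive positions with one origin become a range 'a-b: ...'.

Answer: none; the two logs match at every position.
Execution walk:
  merge_totals([1, 8, 4, 9, -4, 2, 2, 1, 12, 11]) -> 6  [called from scan_readings, line 17]
  verify_load(0, 21) -> 21  [called from verify_load, line 5]
  verify_load(1, 20) -> 21  [called from verify_load, line 5]
  verify_load(2, 18) -> 21  [called from verify_load, line 5]
  verify_load(3, 15) -> 21  [called from verify_load, line 5]
  verify_load(4, 11) -> 21  [called from verify_load, line 5]
  verify_load(5, 6) -> 21  [called from verify_load, line 5]
  verify_load(6, 0) -> 21  [called from scan_readings, line 20]
  scan_readings([1, 8, 4, 9, -4, 2, 2, 1, 12, 11]) -> 21  [called from main, line 31]
  rank_cells(21, 2) -> 0  [called from main, line 33]
Origin of each log line:
  1: from scan_readings, line 16
  2: from merge_totals, line 8
  3: from scan_readings, line 19
  4-9: from verify_load, line 4
  10: from main, line 32
  11: from rank_cells, line 23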